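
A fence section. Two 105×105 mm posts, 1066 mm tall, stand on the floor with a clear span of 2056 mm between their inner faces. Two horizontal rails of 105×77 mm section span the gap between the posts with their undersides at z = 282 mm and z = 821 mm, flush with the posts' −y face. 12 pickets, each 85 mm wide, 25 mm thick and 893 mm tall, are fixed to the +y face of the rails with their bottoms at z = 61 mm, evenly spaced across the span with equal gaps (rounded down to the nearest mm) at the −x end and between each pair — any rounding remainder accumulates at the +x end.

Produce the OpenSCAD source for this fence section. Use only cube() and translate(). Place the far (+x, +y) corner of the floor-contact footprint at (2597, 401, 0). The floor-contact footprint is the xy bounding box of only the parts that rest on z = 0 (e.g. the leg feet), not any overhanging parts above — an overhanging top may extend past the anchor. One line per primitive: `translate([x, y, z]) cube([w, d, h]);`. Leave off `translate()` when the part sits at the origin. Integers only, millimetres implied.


translate([331, 296, 0]) cube([105, 105, 1066]);
translate([2492, 296, 0]) cube([105, 105, 1066]);
translate([436, 296, 282]) cube([2056, 105, 77]);
translate([436, 296, 821]) cube([2056, 105, 77]);
translate([515, 401, 61]) cube([85, 25, 893]);
translate([679, 401, 61]) cube([85, 25, 893]);
translate([843, 401, 61]) cube([85, 25, 893]);
translate([1007, 401, 61]) cube([85, 25, 893]);
translate([1171, 401, 61]) cube([85, 25, 893]);
translate([1335, 401, 61]) cube([85, 25, 893]);
translate([1499, 401, 61]) cube([85, 25, 893]);
translate([1663, 401, 61]) cube([85, 25, 893]);
translate([1827, 401, 61]) cube([85, 25, 893]);
translate([1991, 401, 61]) cube([85, 25, 893]);
translate([2155, 401, 61]) cube([85, 25, 893]);
translate([2319, 401, 61]) cube([85, 25, 893]);


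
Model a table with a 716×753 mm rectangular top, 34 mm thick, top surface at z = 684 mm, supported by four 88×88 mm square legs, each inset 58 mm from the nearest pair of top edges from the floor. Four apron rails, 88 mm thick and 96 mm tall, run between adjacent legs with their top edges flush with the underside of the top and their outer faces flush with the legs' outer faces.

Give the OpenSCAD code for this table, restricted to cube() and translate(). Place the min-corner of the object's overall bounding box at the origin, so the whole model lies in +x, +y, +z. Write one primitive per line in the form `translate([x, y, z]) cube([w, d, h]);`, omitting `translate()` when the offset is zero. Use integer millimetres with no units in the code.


// leg_h = 684 - 34 = 650
// apron z = 650 - 96 = 554
translate([0, 0, 650]) cube([716, 753, 34]);
translate([58, 58, 0]) cube([88, 88, 650]);
translate([570, 58, 0]) cube([88, 88, 650]);
translate([58, 607, 0]) cube([88, 88, 650]);
translate([570, 607, 0]) cube([88, 88, 650]);
translate([146, 58, 554]) cube([424, 88, 96]);
translate([146, 607, 554]) cube([424, 88, 96]);
translate([58, 146, 554]) cube([88, 461, 96]);
translate([570, 146, 554]) cube([88, 461, 96]);


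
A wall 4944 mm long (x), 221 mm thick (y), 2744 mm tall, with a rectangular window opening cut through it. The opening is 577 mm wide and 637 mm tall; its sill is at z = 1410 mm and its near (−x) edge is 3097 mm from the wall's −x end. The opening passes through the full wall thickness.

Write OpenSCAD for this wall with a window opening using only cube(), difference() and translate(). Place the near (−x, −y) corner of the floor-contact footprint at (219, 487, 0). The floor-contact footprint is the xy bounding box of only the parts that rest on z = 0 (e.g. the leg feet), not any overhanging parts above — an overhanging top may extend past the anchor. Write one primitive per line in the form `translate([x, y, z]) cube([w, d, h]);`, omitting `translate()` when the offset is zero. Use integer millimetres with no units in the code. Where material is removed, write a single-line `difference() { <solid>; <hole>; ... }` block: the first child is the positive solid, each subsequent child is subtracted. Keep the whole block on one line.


difference() { translate([219, 487, 0]) cube([4944, 221, 2744]); translate([3316, 487, 1410]) cube([577, 221, 637]); }


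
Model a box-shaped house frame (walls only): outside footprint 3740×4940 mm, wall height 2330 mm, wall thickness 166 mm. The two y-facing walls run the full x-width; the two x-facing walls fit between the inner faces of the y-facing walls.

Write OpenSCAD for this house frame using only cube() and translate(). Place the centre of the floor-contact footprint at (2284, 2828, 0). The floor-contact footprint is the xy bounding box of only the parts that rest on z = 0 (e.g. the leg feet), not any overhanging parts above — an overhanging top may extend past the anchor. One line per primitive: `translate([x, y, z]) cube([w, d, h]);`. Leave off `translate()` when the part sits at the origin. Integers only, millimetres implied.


translate([414, 358, 0]) cube([3740, 166, 2330]);
translate([414, 5132, 0]) cube([3740, 166, 2330]);
translate([414, 524, 0]) cube([166, 4608, 2330]);
translate([3988, 524, 0]) cube([166, 4608, 2330]);


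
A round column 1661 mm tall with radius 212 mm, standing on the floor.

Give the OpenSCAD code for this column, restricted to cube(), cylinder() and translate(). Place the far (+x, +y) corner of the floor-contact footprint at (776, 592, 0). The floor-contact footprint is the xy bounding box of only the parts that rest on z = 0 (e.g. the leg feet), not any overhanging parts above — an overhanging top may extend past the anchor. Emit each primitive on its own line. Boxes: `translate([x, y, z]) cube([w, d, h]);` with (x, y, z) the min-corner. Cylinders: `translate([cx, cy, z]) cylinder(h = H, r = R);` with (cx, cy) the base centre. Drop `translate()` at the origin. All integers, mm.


translate([564, 380, 0]) cylinder(h = 1661, r = 212);


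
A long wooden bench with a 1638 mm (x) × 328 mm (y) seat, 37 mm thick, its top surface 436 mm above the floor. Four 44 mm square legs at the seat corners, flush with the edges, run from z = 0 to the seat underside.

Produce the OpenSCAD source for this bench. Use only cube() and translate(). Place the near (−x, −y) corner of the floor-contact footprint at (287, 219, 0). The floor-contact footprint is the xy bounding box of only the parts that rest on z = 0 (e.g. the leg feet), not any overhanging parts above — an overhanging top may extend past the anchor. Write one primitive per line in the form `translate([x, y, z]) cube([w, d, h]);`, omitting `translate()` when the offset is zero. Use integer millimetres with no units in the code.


translate([287, 219, 399]) cube([1638, 328, 37]);
translate([287, 219, 0]) cube([44, 44, 399]);
translate([287, 503, 0]) cube([44, 44, 399]);
translate([1881, 219, 0]) cube([44, 44, 399]);
translate([1881, 503, 0]) cube([44, 44, 399]);


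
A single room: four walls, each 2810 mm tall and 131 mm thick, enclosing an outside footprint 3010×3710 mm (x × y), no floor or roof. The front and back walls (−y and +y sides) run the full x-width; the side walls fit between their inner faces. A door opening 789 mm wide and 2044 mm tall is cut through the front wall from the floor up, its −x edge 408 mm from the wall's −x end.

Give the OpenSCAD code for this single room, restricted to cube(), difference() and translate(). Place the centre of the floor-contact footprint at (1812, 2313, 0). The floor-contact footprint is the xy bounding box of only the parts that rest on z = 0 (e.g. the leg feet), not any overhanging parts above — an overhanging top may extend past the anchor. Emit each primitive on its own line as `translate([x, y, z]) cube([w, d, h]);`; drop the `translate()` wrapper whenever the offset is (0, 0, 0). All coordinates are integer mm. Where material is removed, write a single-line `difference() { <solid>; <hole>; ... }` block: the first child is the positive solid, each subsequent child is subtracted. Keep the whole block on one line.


difference() { translate([307, 458, 0]) cube([3010, 131, 2810]); translate([715, 458, 0]) cube([789, 131, 2044]); }
translate([307, 4037, 0]) cube([3010, 131, 2810]);
translate([307, 589, 0]) cube([131, 3448, 2810]);
translate([3186, 589, 0]) cube([131, 3448, 2810]);


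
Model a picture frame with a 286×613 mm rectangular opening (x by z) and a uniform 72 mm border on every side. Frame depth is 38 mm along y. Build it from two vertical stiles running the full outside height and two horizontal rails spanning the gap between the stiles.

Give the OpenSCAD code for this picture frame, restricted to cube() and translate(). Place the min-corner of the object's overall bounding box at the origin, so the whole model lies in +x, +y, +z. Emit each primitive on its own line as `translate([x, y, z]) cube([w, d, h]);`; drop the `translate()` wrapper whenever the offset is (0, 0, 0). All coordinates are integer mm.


cube([72, 38, 757]);
translate([358, 0, 0]) cube([72, 38, 757]);
translate([72, 0, 0]) cube([286, 38, 72]);
translate([72, 0, 685]) cube([286, 38, 72]);


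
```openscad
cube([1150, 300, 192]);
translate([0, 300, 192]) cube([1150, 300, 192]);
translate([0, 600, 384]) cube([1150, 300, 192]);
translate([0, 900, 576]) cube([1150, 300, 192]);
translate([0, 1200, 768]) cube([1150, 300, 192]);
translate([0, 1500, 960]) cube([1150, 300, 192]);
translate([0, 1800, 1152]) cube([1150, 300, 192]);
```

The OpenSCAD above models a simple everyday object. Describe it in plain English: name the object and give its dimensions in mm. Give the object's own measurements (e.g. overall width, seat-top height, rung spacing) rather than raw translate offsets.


A straight staircase of 7 solid steps. Each step is 1150 mm wide (x), 300 mm deep (y, the going) and 192 mm tall (the rise). The first step rests on the floor; each subsequent step sits one going further in +y and one rise higher in +z, directly behind and above the previous step with no overlap.


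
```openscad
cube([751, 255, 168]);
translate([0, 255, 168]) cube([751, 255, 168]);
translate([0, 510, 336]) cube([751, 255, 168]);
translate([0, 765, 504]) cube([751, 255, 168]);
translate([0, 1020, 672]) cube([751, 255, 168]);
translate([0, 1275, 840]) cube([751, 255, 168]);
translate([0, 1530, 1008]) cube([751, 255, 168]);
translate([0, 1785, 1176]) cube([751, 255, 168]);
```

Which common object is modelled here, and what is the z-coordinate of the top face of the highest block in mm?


A staircase. The total rise is 1344 mm.

8 identical blocks, each offset up and back from the previous — a staircase. Each step is 168 mm tall and there are 8 of them, so the total rise is 8 × 168 = 1344 mm.


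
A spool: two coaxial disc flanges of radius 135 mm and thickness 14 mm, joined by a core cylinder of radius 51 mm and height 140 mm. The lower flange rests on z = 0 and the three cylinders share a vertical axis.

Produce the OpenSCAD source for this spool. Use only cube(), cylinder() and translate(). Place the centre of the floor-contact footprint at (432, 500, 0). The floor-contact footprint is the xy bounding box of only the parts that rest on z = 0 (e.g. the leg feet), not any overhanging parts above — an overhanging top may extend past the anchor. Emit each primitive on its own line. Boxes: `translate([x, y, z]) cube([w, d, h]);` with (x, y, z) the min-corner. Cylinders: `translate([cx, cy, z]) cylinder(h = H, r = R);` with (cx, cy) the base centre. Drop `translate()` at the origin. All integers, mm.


translate([432, 500, 0]) cylinder(h = 14, r = 135);
translate([432, 500, 14]) cylinder(h = 140, r = 51);
translate([432, 500, 154]) cylinder(h = 14, r = 135);


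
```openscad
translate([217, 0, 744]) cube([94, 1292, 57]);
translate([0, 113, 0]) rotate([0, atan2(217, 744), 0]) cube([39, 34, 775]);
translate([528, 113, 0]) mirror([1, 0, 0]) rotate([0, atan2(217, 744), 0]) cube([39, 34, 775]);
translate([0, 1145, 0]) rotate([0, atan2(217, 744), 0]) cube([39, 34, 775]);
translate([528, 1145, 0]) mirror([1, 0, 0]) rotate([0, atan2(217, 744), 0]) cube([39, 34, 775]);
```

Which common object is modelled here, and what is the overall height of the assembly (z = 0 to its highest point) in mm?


A sawhorse. The overall height is 801 mm.

A beam across two mirrored pairs of raked legs — a sawhorse. The beam's underside is at z = 744 (matching the legs' vertical rise in atan2(217, 744)) and the beam is 57 mm tall, so its top is at 744 + 57 = 801 mm. The raked legs top out at the beam's underside, so that is the highest point.


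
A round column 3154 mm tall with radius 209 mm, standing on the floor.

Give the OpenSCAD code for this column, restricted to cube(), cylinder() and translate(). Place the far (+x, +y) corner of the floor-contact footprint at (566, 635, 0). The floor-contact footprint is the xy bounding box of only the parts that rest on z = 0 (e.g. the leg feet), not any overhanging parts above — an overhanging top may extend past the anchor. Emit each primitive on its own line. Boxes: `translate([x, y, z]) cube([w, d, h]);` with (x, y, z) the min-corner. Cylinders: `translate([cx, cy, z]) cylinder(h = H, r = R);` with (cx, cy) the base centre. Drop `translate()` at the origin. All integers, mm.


translate([357, 426, 0]) cylinder(h = 3154, r = 209);


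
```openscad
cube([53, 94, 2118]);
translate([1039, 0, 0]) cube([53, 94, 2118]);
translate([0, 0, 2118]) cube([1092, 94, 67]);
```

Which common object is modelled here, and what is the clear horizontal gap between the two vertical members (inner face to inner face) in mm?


A door frame. The clear opening width is 986 mm.

Two 2118 mm tall posts with a header on top — a door frame. The left jamb is 53 mm wide at x = 0; the right jamb starts at x = 1039. The clear opening is 1039 − 53 = 986 mm.


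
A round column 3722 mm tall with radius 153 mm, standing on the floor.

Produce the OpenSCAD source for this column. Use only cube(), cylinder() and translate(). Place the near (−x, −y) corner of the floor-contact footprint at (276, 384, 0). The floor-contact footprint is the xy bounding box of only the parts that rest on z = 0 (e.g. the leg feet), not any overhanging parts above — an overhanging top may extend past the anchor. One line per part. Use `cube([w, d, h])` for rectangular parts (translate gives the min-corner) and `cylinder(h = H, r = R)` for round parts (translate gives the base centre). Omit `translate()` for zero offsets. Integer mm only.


translate([429, 537, 0]) cylinder(h = 3722, r = 153);


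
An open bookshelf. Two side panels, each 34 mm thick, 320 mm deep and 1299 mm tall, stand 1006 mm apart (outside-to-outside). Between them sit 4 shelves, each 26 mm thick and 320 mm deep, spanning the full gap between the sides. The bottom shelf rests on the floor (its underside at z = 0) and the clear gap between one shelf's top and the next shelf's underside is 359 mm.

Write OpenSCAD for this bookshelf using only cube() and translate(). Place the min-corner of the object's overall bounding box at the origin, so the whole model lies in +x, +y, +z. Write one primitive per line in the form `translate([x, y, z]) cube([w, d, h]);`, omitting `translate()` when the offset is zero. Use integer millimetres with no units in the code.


cube([34, 320, 1299]);
translate([972, 0, 0]) cube([34, 320, 1299]);
translate([34, 0, 0]) cube([938, 320, 26]);
translate([34, 0, 385]) cube([938, 320, 26]);
translate([34, 0, 770]) cube([938, 320, 26]);
translate([34, 0, 1155]) cube([938, 320, 26]);


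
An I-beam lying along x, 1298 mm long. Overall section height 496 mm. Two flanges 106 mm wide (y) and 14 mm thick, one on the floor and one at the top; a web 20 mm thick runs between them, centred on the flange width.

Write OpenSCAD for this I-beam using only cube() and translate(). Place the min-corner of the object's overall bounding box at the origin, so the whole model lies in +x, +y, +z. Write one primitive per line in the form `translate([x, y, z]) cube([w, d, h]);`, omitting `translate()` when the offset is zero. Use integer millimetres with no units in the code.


cube([1298, 106, 14]);
translate([0, 43, 14]) cube([1298, 20, 468]);
translate([0, 0, 482]) cube([1298, 106, 14]);


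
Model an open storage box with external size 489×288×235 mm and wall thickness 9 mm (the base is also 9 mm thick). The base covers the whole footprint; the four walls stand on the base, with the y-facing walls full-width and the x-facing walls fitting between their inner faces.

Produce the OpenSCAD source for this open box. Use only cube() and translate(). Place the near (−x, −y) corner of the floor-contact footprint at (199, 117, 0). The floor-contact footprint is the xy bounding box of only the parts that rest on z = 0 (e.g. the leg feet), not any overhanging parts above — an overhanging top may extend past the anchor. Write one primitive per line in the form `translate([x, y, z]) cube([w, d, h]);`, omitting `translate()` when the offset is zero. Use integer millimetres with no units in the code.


translate([199, 117, 0]) cube([489, 288, 9]);
translate([199, 117, 9]) cube([489, 9, 226]);
translate([199, 396, 9]) cube([489, 9, 226]);
translate([199, 126, 9]) cube([9, 270, 226]);
translate([679, 126, 9]) cube([9, 270, 226]);


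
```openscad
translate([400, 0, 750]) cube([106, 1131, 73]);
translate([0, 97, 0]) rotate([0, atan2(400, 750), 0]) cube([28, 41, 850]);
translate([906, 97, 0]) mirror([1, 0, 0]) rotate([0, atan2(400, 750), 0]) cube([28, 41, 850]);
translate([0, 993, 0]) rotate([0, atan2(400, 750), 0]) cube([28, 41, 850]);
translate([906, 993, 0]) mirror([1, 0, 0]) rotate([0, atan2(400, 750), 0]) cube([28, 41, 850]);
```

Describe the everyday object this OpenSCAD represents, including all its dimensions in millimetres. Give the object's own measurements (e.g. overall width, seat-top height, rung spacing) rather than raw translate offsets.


A sawhorse. A 106×1131×73 mm beam (x, y, z) sits on two A-frame leg pairs. Each pair is two raked legs of 28×41 mm section (41 mm along y) splaying symmetrically in x. Each leg rises 750 mm vertically over 400 mm of horizontal reach and is 850 mm long along its own axis. Every leg's outer bottom edge rests on the floor and its outer top edge meets a bottom edge of the beam — the left legs (tilting toward +x) meet the beam's −x bottom edge, the right legs (their mirror images, tilting toward −x) meet its +x bottom edge — so the leg tops tuck under the beam, the beam's underside is 750 mm above the floor, and the feet are 906 mm apart outside-to-outside with the beam centred between them. The two leg pairs are set in 97 mm from either end of the beam.


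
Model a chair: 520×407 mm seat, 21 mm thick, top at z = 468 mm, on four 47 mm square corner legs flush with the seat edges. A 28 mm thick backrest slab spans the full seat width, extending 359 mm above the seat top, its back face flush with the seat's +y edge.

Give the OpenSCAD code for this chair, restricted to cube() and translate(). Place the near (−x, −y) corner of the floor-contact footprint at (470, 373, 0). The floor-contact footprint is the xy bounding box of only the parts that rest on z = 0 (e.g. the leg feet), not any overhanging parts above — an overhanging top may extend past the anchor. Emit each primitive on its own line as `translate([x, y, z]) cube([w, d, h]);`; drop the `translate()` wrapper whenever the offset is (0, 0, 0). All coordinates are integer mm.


translate([470, 373, 447]) cube([520, 407, 21]);
translate([470, 373, 0]) cube([47, 47, 447]);
translate([943, 373, 0]) cube([47, 47, 447]);
translate([470, 733, 0]) cube([47, 47, 447]);
translate([943, 733, 0]) cube([47, 47, 447]);
translate([470, 752, 468]) cube([520, 28, 359]);


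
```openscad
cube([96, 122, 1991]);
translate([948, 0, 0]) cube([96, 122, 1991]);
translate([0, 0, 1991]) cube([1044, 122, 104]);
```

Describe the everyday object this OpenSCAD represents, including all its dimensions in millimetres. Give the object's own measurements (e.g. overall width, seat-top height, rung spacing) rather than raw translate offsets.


A door frame. The clear opening is 852 mm wide and 1991 mm high. Two 96 mm wide jambs, 122 mm deep, stand either side of the opening from the floor to the top of the opening. A 104 mm thick head sits across the top of both jambs, spanning the full outside width of the frame.


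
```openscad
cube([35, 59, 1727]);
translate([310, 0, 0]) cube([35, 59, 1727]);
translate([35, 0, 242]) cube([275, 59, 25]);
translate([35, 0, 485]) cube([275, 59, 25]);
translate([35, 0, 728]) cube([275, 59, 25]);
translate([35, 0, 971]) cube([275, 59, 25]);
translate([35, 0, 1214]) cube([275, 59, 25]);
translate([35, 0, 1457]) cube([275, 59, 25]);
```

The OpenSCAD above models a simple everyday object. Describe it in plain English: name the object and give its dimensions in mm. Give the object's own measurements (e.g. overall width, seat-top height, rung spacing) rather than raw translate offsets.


A straight ladder. Two 35×59 mm vertical rails, 1727 mm tall, stand 345 mm apart (outside-to-outside) with their front faces coplanar on the −y side. 6 rungs, each 59 mm deep and 25 mm tall, span between the inner faces of the rails, front faces flush with the rails. The lowest rung's underside is at z = 242 mm and rungs are spaced 243 mm apart (underside to underside).


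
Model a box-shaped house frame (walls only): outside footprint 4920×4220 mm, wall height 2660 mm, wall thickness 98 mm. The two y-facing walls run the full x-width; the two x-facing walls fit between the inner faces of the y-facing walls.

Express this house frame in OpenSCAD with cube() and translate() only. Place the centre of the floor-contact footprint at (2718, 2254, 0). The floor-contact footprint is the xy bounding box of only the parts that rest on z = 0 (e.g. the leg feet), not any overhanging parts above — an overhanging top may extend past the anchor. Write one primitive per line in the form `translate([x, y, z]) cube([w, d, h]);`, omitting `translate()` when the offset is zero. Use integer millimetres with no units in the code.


translate([258, 144, 0]) cube([4920, 98, 2660]);
translate([258, 4266, 0]) cube([4920, 98, 2660]);
translate([258, 242, 0]) cube([98, 4024, 2660]);
translate([5080, 242, 0]) cube([98, 4024, 2660]);


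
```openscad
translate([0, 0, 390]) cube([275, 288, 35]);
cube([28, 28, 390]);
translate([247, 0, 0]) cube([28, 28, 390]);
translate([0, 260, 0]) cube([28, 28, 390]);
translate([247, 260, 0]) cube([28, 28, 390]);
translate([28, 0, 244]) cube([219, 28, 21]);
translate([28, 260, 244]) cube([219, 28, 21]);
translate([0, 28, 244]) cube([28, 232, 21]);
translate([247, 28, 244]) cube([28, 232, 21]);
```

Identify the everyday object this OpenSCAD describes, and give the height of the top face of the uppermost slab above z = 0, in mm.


A stool. The seat height is 425 mm.

A 275×288×35 slab at z = 390 on four corner posts — a stool. The seat top is 390 + 35 = 425 mm.


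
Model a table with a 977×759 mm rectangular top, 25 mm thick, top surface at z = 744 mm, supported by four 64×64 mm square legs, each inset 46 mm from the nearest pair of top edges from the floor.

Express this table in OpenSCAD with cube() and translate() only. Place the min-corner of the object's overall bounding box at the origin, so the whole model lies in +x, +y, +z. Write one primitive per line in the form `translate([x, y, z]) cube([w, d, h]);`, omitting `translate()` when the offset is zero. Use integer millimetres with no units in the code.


translate([0, 0, 719]) cube([977, 759, 25]);
translate([46, 46, 0]) cube([64, 64, 719]);
translate([867, 46, 0]) cube([64, 64, 719]);
translate([46, 649, 0]) cube([64, 64, 719]);
translate([867, 649, 0]) cube([64, 64, 719]);


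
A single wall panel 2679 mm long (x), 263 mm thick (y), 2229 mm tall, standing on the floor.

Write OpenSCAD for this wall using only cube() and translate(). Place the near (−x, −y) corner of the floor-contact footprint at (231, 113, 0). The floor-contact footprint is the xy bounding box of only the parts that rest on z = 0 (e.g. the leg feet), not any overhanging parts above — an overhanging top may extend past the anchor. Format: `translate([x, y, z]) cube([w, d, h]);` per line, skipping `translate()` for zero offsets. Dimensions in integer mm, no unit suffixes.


translate([231, 113, 0]) cube([2679, 263, 2229]);


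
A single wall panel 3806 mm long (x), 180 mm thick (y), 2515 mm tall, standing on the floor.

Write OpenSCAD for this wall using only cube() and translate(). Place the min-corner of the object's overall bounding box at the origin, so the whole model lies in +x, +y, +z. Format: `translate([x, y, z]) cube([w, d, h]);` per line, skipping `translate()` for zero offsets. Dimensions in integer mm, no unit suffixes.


cube([3806, 180, 2515]);


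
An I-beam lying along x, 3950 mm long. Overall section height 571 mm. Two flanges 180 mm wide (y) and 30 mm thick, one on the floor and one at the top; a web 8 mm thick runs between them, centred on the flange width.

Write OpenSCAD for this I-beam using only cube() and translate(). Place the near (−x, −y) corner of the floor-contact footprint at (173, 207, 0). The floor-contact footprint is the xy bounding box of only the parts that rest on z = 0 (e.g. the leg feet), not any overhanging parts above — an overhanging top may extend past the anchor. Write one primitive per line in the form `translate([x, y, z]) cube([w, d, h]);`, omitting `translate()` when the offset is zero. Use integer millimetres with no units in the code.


translate([173, 207, 0]) cube([3950, 180, 30]);
translate([173, 293, 30]) cube([3950, 8, 511]);
translate([173, 207, 541]) cube([3950, 180, 30]);


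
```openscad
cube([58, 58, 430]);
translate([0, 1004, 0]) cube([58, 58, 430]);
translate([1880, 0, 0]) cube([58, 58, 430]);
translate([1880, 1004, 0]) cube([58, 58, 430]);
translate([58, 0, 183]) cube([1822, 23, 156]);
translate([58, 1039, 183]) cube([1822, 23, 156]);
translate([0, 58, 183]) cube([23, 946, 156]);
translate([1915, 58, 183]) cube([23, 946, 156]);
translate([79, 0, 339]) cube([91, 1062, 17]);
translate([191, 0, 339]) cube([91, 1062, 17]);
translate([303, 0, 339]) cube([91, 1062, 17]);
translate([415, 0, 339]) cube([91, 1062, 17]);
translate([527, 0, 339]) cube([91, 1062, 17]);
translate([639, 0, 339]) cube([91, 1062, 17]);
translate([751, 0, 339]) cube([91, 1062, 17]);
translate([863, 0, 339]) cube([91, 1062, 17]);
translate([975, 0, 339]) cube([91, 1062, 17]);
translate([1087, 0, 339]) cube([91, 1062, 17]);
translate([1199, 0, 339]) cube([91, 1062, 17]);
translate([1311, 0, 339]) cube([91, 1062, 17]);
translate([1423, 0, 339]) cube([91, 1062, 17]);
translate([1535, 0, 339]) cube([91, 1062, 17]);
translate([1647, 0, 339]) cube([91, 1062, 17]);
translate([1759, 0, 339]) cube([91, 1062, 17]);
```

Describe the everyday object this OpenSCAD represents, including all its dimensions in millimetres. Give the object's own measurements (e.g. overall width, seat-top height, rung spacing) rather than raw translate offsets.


A bed frame 1938 mm long (x) by 1062 mm wide (y). Four 58×58 mm corner posts, 430 mm tall, at the corners of the footprint. Four rails of 23 mm thickness and 156 mm height run between adjacent posts with their undersides at z = 183 mm, their outer faces flush with the outside of the frame (the two x-running rails run between the posts' inner faces; the two y-running rails run between the posts' inner faces). 16 slats, each 91 mm wide (x) and 17 mm thick, lie across the top of the two x-running rails, running the full 1062 mm width of the frame in y; along x they sit between the end posts with a 21 mm gap after the −x posts and between neighbouring slats, leaving 30 mm before the +x posts.


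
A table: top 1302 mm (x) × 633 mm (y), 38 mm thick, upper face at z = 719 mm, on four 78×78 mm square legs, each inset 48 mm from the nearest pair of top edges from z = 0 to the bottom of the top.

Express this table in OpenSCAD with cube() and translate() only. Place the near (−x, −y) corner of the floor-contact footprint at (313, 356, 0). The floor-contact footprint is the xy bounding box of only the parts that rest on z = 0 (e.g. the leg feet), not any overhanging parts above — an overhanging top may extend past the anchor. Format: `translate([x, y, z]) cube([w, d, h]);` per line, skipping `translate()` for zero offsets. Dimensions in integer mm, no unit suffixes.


translate([265, 308, 681]) cube([1302, 633, 38]);
translate([313, 356, 0]) cube([78, 78, 681]);
translate([1441, 356, 0]) cube([78, 78, 681]);
translate([313, 815, 0]) cube([78, 78, 681]);
translate([1441, 815, 0]) cube([78, 78, 681]);


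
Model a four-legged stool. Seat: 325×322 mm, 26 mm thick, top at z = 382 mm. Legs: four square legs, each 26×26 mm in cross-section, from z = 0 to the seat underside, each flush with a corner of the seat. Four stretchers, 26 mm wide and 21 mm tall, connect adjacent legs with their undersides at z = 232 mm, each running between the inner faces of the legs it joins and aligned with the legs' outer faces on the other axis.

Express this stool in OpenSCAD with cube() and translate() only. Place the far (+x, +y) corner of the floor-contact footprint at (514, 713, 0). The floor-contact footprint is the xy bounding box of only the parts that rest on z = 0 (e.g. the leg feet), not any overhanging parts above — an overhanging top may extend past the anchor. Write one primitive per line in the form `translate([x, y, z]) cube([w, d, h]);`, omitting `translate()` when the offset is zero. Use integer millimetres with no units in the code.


translate([189, 391, 356]) cube([325, 322, 26]);
translate([189, 391, 0]) cube([26, 26, 356]);
translate([488, 391, 0]) cube([26, 26, 356]);
translate([189, 687, 0]) cube([26, 26, 356]);
translate([488, 687, 0]) cube([26, 26, 356]);
translate([215, 391, 232]) cube([273, 26, 21]);
translate([215, 687, 232]) cube([273, 26, 21]);
translate([189, 417, 232]) cube([26, 270, 21]);
translate([488, 417, 232]) cube([26, 270, 21]);


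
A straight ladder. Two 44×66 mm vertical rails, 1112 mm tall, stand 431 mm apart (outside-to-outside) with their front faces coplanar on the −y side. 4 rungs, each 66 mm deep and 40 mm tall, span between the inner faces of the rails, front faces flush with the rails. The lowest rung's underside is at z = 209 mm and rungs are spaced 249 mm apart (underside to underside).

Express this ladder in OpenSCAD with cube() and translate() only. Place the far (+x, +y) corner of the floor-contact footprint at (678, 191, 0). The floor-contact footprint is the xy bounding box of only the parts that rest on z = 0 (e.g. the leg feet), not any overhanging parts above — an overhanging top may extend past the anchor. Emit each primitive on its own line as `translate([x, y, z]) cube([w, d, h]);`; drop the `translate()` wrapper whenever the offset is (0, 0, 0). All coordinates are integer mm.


translate([247, 125, 0]) cube([44, 66, 1112]);
translate([634, 125, 0]) cube([44, 66, 1112]);
translate([291, 125, 209]) cube([343, 66, 40]);
translate([291, 125, 458]) cube([343, 66, 40]);
translate([291, 125, 707]) cube([343, 66, 40]);
translate([291, 125, 956]) cube([343, 66, 40]);


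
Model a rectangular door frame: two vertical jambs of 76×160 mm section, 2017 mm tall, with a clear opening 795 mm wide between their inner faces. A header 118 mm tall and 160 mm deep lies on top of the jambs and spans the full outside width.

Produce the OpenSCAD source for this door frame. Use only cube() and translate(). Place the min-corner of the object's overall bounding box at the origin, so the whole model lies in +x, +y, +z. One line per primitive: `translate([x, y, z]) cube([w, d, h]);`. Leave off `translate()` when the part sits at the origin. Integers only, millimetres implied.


cube([76, 160, 2017]);
translate([871, 0, 0]) cube([76, 160, 2017]);
translate([0, 0, 2017]) cube([947, 160, 118]);


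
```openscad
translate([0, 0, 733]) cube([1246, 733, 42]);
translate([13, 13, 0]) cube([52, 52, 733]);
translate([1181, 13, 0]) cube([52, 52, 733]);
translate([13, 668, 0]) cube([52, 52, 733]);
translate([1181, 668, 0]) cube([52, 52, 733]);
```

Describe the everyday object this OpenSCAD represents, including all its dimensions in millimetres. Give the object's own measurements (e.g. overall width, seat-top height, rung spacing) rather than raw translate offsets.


A table: top 1246 mm (x) × 733 mm (y), 42 mm thick, upper face at z = 775 mm, on four 52×52 mm square legs, each inset 13 mm from the nearest pair of top edges from z = 0 to the bottom of the top.


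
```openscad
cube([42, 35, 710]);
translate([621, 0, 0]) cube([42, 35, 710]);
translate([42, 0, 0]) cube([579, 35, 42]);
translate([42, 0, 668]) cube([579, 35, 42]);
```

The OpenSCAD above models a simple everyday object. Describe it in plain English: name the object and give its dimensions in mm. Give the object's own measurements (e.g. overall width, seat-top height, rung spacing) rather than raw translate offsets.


A rectangular picture frame lying in the x–z plane (depth along y). The opening is 579 mm wide (x) by 626 mm tall (z), surrounded by a border 42 mm wide on all four sides. The frame is 35 mm deep and is made of two full-height vertical stiles with two horizontal rails fitted between them.


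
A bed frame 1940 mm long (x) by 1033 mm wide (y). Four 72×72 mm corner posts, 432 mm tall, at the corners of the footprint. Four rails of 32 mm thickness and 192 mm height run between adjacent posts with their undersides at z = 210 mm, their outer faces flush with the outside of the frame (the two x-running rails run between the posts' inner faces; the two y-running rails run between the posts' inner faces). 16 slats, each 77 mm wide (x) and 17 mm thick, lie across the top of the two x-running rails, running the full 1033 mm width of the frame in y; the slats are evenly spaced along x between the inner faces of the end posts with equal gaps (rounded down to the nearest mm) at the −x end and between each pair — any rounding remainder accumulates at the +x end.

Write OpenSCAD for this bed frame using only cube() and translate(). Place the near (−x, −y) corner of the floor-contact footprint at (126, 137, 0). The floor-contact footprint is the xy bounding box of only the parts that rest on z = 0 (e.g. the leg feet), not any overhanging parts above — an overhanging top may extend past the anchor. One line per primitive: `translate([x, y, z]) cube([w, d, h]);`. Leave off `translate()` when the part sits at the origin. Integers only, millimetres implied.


translate([126, 137, 0]) cube([72, 72, 432]);
translate([126, 1098, 0]) cube([72, 72, 432]);
translate([1994, 137, 0]) cube([72, 72, 432]);
translate([1994, 1098, 0]) cube([72, 72, 432]);
translate([198, 137, 210]) cube([1796, 32, 192]);
translate([198, 1138, 210]) cube([1796, 32, 192]);
translate([126, 209, 210]) cube([32, 889, 192]);
translate([2034, 209, 210]) cube([32, 889, 192]);
translate([231, 137, 402]) cube([77, 1033, 17]);
translate([341, 137, 402]) cube([77, 1033, 17]);
translate([451, 137, 402]) cube([77, 1033, 17]);
translate([561, 137, 402]) cube([77, 1033, 17]);
translate([671, 137, 402]) cube([77, 1033, 17]);
translate([781, 137, 402]) cube([77, 1033, 17]);
translate([891, 137, 402]) cube([77, 1033, 17]);
translate([1001, 137, 402]) cube([77, 1033, 17]);
translate([1111, 137, 402]) cube([77, 1033, 17]);
translate([1221, 137, 402]) cube([77, 1033, 17]);
translate([1331, 137, 402]) cube([77, 1033, 17]);
translate([1441, 137, 402]) cube([77, 1033, 17]);
translate([1551, 137, 402]) cube([77, 1033, 17]);
translate([1661, 137, 402]) cube([77, 1033, 17]);
translate([1771, 137, 402]) cube([77, 1033, 17]);
translate([1881, 137, 402]) cube([77, 1033, 17]);


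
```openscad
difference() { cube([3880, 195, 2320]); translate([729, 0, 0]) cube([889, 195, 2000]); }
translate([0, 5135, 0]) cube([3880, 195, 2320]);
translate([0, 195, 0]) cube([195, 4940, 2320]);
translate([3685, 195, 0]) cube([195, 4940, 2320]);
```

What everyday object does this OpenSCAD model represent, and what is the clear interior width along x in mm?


A single room. The interior width is 3490 mm.

Four walls enclosing a rectangle with a door in the front wall — a room. Outside width 3880 minus two 195 mm walls gives 3490 mm.


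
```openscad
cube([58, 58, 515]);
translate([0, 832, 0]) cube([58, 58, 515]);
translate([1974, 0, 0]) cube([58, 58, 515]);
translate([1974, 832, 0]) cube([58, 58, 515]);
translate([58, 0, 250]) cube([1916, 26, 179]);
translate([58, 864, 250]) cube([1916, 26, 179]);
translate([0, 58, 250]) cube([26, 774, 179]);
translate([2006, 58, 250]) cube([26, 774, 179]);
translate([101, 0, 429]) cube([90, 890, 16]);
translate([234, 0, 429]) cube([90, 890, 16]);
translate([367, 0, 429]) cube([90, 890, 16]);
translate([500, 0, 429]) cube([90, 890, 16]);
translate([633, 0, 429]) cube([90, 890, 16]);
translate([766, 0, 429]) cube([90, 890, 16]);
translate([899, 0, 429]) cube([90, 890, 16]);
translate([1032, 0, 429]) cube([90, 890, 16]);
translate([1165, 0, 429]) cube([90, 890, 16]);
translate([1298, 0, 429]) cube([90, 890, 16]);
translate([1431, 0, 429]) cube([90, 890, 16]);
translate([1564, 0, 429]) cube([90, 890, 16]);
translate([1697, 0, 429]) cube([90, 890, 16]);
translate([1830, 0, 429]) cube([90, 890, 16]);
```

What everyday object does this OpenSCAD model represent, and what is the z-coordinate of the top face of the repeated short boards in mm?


A bed frame. The slat-top height is 445 mm.

Four posts, four rails, and a row of slats — a bed frame. Slats sit on the rails at z = 250 + 179 = 429; with slat thickness 16, the top is 445 mm.


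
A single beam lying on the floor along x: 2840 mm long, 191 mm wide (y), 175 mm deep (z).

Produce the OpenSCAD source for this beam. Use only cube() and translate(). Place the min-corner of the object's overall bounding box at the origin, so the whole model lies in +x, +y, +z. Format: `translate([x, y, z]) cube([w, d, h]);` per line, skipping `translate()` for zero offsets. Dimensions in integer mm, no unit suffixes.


cube([2840, 191, 175]);


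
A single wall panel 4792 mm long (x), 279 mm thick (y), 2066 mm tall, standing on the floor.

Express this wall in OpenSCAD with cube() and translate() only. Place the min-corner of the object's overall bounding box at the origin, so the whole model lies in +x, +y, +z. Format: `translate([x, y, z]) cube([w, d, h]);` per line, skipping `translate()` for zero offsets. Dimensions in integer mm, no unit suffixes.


cube([4792, 279, 2066]);


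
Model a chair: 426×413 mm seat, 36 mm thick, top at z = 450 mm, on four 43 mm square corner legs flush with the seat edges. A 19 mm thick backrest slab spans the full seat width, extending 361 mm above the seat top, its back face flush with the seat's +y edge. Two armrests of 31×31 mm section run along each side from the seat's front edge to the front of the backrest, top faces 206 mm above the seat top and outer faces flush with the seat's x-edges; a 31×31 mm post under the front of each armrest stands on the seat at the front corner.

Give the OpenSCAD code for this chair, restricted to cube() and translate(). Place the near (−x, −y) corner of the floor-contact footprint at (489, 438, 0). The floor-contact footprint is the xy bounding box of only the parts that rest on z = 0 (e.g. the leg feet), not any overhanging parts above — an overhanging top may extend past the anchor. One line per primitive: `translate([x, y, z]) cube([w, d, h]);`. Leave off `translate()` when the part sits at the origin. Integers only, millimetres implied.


translate([489, 438, 414]) cube([426, 413, 36]);
translate([489, 438, 0]) cube([43, 43, 414]);
translate([872, 438, 0]) cube([43, 43, 414]);
translate([489, 808, 0]) cube([43, 43, 414]);
translate([872, 808, 0]) cube([43, 43, 414]);
translate([489, 832, 450]) cube([426, 19, 361]);
translate([489, 438, 625]) cube([31, 394, 31]);
translate([884, 438, 625]) cube([31, 394, 31]);
translate([489, 438, 450]) cube([31, 31, 175]);
translate([884, 438, 450]) cube([31, 31, 175]);


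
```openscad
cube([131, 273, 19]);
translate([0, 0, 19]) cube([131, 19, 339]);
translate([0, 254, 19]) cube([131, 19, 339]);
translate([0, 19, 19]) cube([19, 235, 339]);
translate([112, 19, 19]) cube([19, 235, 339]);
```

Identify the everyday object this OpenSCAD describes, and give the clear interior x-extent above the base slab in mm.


An open box. The internal width is 93 mm.

A 131×273 base slab with four walls standing on it — an open box. The base is 131 mm wide and the walls are 19 mm thick, so the internal width is 131 − 2 × 19 = 93 mm.
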